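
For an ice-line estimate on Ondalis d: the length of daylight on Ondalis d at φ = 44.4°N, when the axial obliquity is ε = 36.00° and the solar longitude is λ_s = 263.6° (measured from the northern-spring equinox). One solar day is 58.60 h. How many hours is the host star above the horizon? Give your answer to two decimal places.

Solar declination: sin δ = sin ε · sin λ_s = sin 36.00° × sin 263.6° = -0.58412, so δ = -35.741°.
cos H₀ = −tan φ · tan δ = −tan(+44.4°) × tan(-35.741°) = 0.7047, so H₀ = 0.7887 rad = 45.19°.
Daylight = 2H₀/(2π) × 58.60 h = (0.7887/π) × 58.60 = 14.71 h.

14.71 h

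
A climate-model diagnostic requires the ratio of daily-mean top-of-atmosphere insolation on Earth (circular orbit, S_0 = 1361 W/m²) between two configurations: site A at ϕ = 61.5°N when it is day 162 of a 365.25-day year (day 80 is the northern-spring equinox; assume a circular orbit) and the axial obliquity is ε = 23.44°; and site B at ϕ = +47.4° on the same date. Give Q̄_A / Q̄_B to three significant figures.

Q̄_A / Q̄_B ≈ 0.983

— Configuration A (ϕ=+61.5°):
Solar longitude: L_s = 360° × (162 − 80)/365.25 = 80.821°.
sin δ = sin 23.44° × sin 80.821° = 0.39270, so δ = +23.122°.
cos h₀ = −tan(+61.5°) tan(+23.122°) = -0.7864, h₀ = 2.4758 rad.
Bracket: h₀ sin ϕ sin δ + cos ϕ cos δ sin h₀ = 2.4758×0.87882×0.39270 + 0.47716×0.91967×0.61768 = 0.854430 + 0.271056 = 1.125486.
Q̄ = (S_0/π) × [bracket] = (1361/π) × 1.125486 = 487.58 W/m².
— Configuration B (ϕ=+47.4°):
cos h₀ = −tan(+47.4°) tan(+23.122°) = -0.4644, h₀ = 2.0537 rad.
Bracket: h₀ sin ϕ sin δ + cos ϕ cos δ sin h₀ = 2.0537×0.73610×0.39270 + 0.67688×0.91967×0.88565 = 0.593656 + 0.551323 = 1.144979.
Q̄ = (S_0/π) × [bracket] = (1361/π) × 1.144979 = 496.03 W/m².
Ratio Q̄_A / Q̄_B = 487.58 / 496.03 = 0.9830.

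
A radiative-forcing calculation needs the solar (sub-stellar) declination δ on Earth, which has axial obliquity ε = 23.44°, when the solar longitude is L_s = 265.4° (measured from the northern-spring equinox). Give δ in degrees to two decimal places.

δ = -23.36°

sin δ = sin ε · sin L_s = sin 23.44° × sin 265.4° = -0.396507.
δ = arcsin(-0.396507) = -23.36°.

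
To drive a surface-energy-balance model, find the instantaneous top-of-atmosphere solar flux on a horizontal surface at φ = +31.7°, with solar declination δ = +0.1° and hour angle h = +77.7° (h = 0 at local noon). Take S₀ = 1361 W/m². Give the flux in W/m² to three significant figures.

248 W/m²

cos θ_z = sin φ sin δ + cos φ cos δ cos h = 0.000917 + 0.181248 = 0.182165.
Flux = S₀ · cos θ_z = 1361 × 0.182165 = 247.9 W/m².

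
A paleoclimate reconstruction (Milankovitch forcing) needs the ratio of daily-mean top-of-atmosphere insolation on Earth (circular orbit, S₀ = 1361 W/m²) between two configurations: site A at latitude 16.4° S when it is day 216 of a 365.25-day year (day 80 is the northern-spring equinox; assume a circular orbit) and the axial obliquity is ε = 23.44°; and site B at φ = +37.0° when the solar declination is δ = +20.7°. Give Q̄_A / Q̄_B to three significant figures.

Q̄_A / Q̄_B ≈ 0.716

— Configuration A (φ=-16.4°):
Solar longitude: λ_s = 360° × (216 − 80)/365.25 = 134.045°.
sin δ = sin 23.44° × sin 134.045° = 0.28593, so δ = +16.614°.
cos H₀ = −tan(-16.4°) tan(+16.614°) = 0.0878, H₀ = 1.4829 rad.
Bracket: H₀ sin φ sin δ + cos φ cos δ sin H₀ = 1.4829×-0.28234×0.28593 + 0.95931×0.95825×0.99614 = -0.119714 + 0.915710 = 0.795996.
Q̄ = (S₀/π) × [bracket] = (1361/π) × 0.795996 = 344.84 W/m².
— Configuration B (φ=+37.0°):
cos H₀ = −tan(+37.0°) tan(+20.700°) = -0.2847, H₀ = 1.8595 rad.
Bracket: H₀ sin φ sin δ + cos φ cos δ sin H₀ = 1.8595×0.60182×0.35347 + 0.79864×0.93544×0.95860 = 0.395563 + 0.716151 = 1.111714.
Q̄ = (S₀/π) × [bracket] = (1361/π) × 1.111714 = 481.62 W/m².
Ratio Q̄_A / Q̄_B = 344.84 / 481.62 = 0.7160.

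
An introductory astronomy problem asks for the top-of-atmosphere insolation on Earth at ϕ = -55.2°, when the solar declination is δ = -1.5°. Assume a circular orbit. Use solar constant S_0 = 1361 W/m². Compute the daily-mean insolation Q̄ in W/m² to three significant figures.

cos h₀ = −tan(-55.2°) tan(-1.500°) = -0.0377, h₀ = 1.6085 rad.
Bracket: h₀ sin ϕ sin δ + cos ϕ cos δ sin h₀ = 1.6085×-0.82115×-0.02618 + 0.57071×0.99966×0.99929 = 0.034579 + 0.570111 = 0.604690.
Q̄ = (S_0/π) × [bracket] = (1361/π) × 0.604690 = 262.0 W/m².

Q̄ ≈ 262 W/m²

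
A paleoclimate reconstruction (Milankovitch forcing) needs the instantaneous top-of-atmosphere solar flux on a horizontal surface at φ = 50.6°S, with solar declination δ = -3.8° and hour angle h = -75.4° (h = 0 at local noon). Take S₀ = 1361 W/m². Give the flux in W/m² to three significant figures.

cos θ_z = sin φ sin δ + cos φ cos δ cos h = 0.051212 + 0.159644 = 0.210856.
Flux = S₀ · cos θ_z = 1361 × 0.210856 = 287.0 W/m².

287 W/m²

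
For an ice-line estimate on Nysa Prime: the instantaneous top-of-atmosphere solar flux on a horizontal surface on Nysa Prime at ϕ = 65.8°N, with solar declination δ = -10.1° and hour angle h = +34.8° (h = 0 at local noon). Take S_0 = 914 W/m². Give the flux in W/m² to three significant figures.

157 W/m²

cos θ_z = sin ϕ sin δ + cos ϕ cos δ cos h = -0.159956 + 0.331392 = 0.171436.
Flux = S_0 · cos θ_z = 914 × 0.171436 = 156.7 W/m².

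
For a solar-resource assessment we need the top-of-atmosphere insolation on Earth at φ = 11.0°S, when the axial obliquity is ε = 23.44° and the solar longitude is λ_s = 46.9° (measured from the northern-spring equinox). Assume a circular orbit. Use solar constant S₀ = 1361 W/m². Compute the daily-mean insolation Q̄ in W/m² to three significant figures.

Solar declination: sin δ = sin ε · sin λ_s = sin 23.44° × sin 46.9° = 0.29045, so δ = +16.885°.
cos H₀ = −tan(-11.0°) tan(+16.885°) = 0.0590, H₀ = 1.5118 rad.
Bracket: H₀ sin φ sin δ + cos φ cos δ sin H₀ = 1.5118×-0.19081×0.29045 + 0.98163×0.95689×0.99826 = -0.083785 + 0.937678 = 0.853893.
Q̄ = (S₀/π) × [bracket] = (1361/π) × 0.853893 = 369.9 W/m².

Q̄ ≈ 370 W/m²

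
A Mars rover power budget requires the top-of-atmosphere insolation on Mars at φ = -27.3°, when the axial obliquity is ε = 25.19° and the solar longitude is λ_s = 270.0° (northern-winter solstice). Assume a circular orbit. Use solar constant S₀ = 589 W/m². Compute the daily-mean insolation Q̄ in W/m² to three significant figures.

Solar declination: sin δ = sin ε · sin λ_s = sin 25.19° × sin 270.0° = -0.42562, so δ = -25.190°.
cos H₀ = −tan(-27.3°) tan(-25.190°) = -0.2428, H₀ = 1.8160 rad.
Bracket: H₀ sin φ sin δ + cos φ cos δ sin H₀ = 1.8160×-0.45865×-0.42562 + 0.88862×0.90490×0.97008 = 0.354502 + 0.780053 = 1.134555.
Q̄ = (S₀/π) × [bracket] = (589/π) × 1.134555 = 212.7 W/m².

Q̄ ≈ 213 W/m²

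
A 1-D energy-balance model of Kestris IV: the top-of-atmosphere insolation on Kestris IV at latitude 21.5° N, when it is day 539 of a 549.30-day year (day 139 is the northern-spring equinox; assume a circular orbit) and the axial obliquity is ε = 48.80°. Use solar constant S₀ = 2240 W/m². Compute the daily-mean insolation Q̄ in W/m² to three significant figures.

Solar longitude: λ_s = 360° × (539 − 139)/549.30 = 262.152°.
sin δ = sin 48.80° × sin 262.152° = -0.74537, so δ = -48.191°.
cos H₀ = −tan(+21.5°) tan(-48.191°) = 0.4404, H₀ = 1.1147 rad.
Bracket: H₀ sin φ sin δ + cos φ cos δ sin H₀ = 1.1147×0.36650×-0.74537 + 0.93042×0.66665×0.89779 = -0.304512 + 0.556867 = 0.252355.
Q̄ = (S₀/π) × [bracket] = (2240/π) × 0.252355 = 179.9 W/m².

Q̄ ≈ 180 W/m²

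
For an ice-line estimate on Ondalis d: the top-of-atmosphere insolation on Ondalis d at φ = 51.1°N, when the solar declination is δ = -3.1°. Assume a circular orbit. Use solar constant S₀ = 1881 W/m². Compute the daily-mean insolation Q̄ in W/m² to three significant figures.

Q̄ ≈ 337 W/m²

cos H₀ = −tan(+51.1°) tan(-3.100°) = 0.0671, H₀ = 1.5036 rad.
Bracket: H₀ sin φ sin δ + cos φ cos δ sin H₀ = 1.5036×0.77824×-0.05408 + 0.62796×0.99854×0.99774 = -0.063282 + 0.625626 = 0.562344.
Q̄ = (S₀/π) × [bracket] = (1881/π) × 0.562344 = 336.7 W/m².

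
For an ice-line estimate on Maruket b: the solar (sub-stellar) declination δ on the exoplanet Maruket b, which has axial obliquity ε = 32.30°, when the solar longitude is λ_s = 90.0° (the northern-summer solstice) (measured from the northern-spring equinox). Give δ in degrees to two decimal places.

sin δ = sin ε · sin λ_s = sin 32.30° × sin 90.0° = 0.534352.
δ = arcsin(0.534352) = +32.30°.

δ = +32.30°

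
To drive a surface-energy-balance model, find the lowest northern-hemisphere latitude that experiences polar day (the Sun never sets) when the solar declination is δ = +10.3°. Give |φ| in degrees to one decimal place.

|φ| = 79.7°

Polar day requires cos H₀ = −tan φ tan δ ≤ −1, i.e. tan φ tan δ ≥ 1.
The boundary is |tan φ| · |tan δ| = 1, so |φ| = 90° − |δ| = 90° − 10.3° = 79.7° in the northern hemisphere.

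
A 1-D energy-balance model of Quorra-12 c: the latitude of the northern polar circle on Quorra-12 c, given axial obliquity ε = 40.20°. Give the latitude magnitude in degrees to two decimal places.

49.80°

The polar circle is the lowest latitude that experiences at least one full rotation of continuous daylight at the northern-summer solstice; it lies at |φ| = 90° − ε = 90° − 40.20° = 49.80°.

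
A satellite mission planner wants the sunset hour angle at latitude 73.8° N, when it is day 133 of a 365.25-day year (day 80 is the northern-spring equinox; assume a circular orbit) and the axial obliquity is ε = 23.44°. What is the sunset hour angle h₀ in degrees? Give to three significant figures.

Solar longitude: L_s = 360° × (133 − 80)/365.25 = 52.238°.
sin δ = sin 23.44° × sin 52.238° = 0.31448, so δ = +18.329°.
Sunrise equation: cos h₀ = −tan ϕ · tan δ = -1.1403 ≤ −1, so the Sun never sets (polar day) and h₀ = π.

h₀ = 180°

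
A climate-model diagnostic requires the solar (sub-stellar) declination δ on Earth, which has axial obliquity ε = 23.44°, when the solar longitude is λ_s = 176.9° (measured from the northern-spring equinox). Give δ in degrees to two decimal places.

δ = +1.23°

sin δ = sin ε · sin λ_s = sin 23.44° × sin 176.9° = 0.021512.
δ = arcsin(0.021512) = +1.23°.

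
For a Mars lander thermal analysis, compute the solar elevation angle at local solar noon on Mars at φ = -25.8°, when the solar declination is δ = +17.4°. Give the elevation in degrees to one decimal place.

46.8°

At local noon the hour angle is zero, so the zenith angle equals |φ − δ| = |-25.8° − (+17.400°)| = 43.200°.
Elevation = 90° − 43.200° = 46.8°.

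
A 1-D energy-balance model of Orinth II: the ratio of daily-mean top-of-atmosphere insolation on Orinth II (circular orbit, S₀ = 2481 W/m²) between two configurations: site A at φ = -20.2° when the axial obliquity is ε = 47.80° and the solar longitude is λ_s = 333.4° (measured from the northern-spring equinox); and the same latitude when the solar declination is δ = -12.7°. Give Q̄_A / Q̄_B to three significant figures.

Q̄_A / Q̄_B ≈ 1.03

— Configuration A (φ=-20.2°):
Solar declination: sin δ = sin ε · sin λ_s = sin 47.80° × sin 333.4° = -0.33170, so δ = -19.372°.
cos H₀ = −tan(-20.2°) tan(-19.372°) = -0.1294, H₀ = 1.7005 rad.
Bracket: H₀ sin φ sin δ + cos φ cos δ sin H₀ = 1.7005×-0.34530×-0.33170 + 0.93849×0.94338×0.99160 = 0.194768 + 0.877916 = 1.072684.
Q̄ = (S₀/π) × [bracket] = (2481/π) × 1.072684 = 847.13 W/m².
— Configuration B (φ=-20.2°):
cos H₀ = −tan(-20.2°) tan(-12.700°) = -0.0829, H₀ = 1.6538 rad.
Bracket: H₀ sin φ sin δ + cos φ cos δ sin H₀ = 1.6538×-0.34530×-0.21985 + 0.93849×0.97553×0.99656 = 0.125547 + 0.912376 = 1.037923.
Q̄ = (S₀/π) × [bracket] = (2481/π) × 1.037923 = 819.68 W/m².
Ratio Q̄_A / Q̄_B = 847.13 / 819.68 = 1.033.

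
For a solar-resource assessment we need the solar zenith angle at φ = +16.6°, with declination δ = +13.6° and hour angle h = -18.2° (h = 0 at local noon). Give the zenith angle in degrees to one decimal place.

cos θ_z = sin φ sin δ + cos φ cos δ cos h = 0.067177 + 0.884854 = 0.952031.
θ_z = arccos(0.952031) = 17.8°.

θ_z = 17.8°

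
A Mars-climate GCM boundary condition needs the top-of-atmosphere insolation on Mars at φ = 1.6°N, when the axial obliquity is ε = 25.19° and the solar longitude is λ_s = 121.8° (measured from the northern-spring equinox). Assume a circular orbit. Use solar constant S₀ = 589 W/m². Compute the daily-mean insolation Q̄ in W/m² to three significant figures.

Solar declination: sin δ = sin ε · sin λ_s = sin 25.19° × sin 121.8° = 0.36173, so δ = +21.207°.
cos H₀ = −tan(+1.6°) tan(+21.207°) = -0.0108, H₀ = 1.5816 rad.
Bracket: H₀ sin φ sin δ + cos φ cos δ sin H₀ = 1.5816×0.02792×0.36173 + 0.99961×0.93228×0.99994 = 0.015973 + 0.931860 = 0.947833.
Q̄ = (S₀/π) × [bracket] = (589/π) × 0.947833 = 177.7 W/m².

Q̄ ≈ 178 W/m²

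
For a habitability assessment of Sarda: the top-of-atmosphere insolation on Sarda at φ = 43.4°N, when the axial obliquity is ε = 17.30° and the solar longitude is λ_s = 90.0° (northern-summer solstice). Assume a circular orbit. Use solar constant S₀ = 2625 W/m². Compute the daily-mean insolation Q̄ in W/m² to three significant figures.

Q̄ ≈ 873 W/m²

Solar declination: sin δ = sin ε · sin λ_s = sin 17.30° × sin 90.0° = 0.29737, so δ = +17.300°.
cos H₀ = −tan(+43.4°) tan(+17.300°) = -0.2945, H₀ = 1.8698 rad.
Bracket: H₀ sin φ sin δ + cos φ cos δ sin H₀ = 1.8698×0.68709×0.29737 + 0.72657×0.95476×0.95564 = 0.382037 + 0.662927 = 1.044964.
Q̄ = (S₀/π) × [bracket] = (2625/π) × 1.044964 = 873.1 W/m².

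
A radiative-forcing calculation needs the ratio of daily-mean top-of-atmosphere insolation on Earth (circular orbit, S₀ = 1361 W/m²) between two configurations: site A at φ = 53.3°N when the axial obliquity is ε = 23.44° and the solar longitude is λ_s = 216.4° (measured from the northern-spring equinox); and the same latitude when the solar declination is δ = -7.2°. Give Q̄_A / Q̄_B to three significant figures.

Q̄_A / Q̄_B ≈ 0.709

— Configuration A (φ=+53.3°):
Solar declination: sin δ = sin ε · sin λ_s = sin 23.44° × sin 216.4° = -0.23606, so δ = -13.654°.
cos H₀ = −tan(+53.3°) tan(-13.654°) = 0.3259, H₀ = 1.2388 rad.
Bracket: H₀ sin φ sin δ + cos φ cos δ sin H₀ = 1.2388×0.80178×-0.23606 + 0.59763×0.97174×0.94540 = -0.234465 + 0.549033 = 0.314568.
Q̄ = (S₀/π) × [bracket] = (1361/π) × 0.314568 = 136.28 W/m².
— Configuration B (φ=+53.3°):
cos H₀ = −tan(+53.3°) tan(-7.200°) = 0.1695, H₀ = 1.4005 rad.
Bracket: H₀ sin φ sin δ + cos φ cos δ sin H₀ = 1.4005×0.80178×-0.12533 + 0.59763×0.99211×0.98553 = -0.140732 + 0.584335 = 0.443603.
Q̄ = (S₀/π) × [bracket] = (1361/π) × 0.443603 = 192.18 W/m².
Ratio Q̄_A / Q̄_B = 136.28 / 192.18 = 0.7091.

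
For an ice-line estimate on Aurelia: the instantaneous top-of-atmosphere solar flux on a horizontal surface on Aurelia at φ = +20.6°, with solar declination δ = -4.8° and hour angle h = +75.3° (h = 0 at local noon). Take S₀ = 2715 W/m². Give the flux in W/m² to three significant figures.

563 W/m²

cos θ_z = sin φ sin δ + cos φ cos δ cos h = -0.029441 + 0.236699 = 0.207258.
Flux = S₀ · cos θ_z = 2715 × 0.207258 = 562.7 W/m².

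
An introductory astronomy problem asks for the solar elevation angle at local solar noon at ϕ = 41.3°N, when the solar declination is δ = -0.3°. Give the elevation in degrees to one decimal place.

At local noon the hour angle is zero, so the zenith angle equals |ϕ − δ| = |+41.3° − (-0.300°)| = 41.600°.
Elevation = 90° − 41.600° = 48.4°.

48.4°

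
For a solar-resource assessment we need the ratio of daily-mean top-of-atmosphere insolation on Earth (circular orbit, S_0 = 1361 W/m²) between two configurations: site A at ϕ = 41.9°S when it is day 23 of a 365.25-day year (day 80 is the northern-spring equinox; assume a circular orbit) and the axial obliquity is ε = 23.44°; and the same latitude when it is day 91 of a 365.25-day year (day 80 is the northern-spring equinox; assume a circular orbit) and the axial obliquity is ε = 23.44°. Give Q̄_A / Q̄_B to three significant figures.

Q̄_A / Q̄_B ≈ 1.63

— Configuration A (ϕ=-41.9°):
Solar longitude: L_s = 360° × (23 − 80)/365.25 = -56.181°, i.e. -56.181° + 360° = 303.819°.
sin δ = sin 23.44° × sin 303.819° = -0.33048, so δ = -19.298°.
cos h₀ = −tan(-41.9°) tan(-19.298°) = -0.3142, h₀ = 1.8904 rad.
Bracket: h₀ sin ϕ sin δ + cos ϕ cos δ sin h₀ = 1.8904×-0.66783×-0.33048 + 0.74431×0.94381×0.94936 = 0.417220 + 0.666913 = 1.084133.
Q̄ = (S_0/π) × [bracket] = (1361/π) × 1.084133 = 469.67 W/m².
— Configuration B (ϕ=-41.9°):
Solar longitude: L_s = 360° × (91 − 80)/365.25 = 10.842°.
sin δ = sin 23.44° × sin 10.842° = 0.07482, so δ = +4.291°.
cos h₀ = −tan(-41.9°) tan(+4.291°) = 0.0673, h₀ = 1.5034 rad.
Bracket: h₀ sin ϕ sin δ + cos ϕ cos δ sin h₀ = 1.5034×-0.66783×0.07482 + 0.74431×0.99720×0.99773 = -0.075120 + 0.740541 = 0.665421.
Q̄ = (S_0/π) × [bracket] = (1361/π) × 0.665421 = 288.27 W/m².
Ratio Q̄_A / Q̄_B = 469.67 / 288.27 = 1.629.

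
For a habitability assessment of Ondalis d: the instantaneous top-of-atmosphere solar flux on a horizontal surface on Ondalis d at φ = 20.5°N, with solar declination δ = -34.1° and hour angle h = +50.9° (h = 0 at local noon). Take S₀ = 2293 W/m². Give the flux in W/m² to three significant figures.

cos θ_z = sin φ sin δ + cos φ cos δ cos h = -0.196340 + 0.489165 = 0.292825.
Flux = S₀ · cos θ_z = 2293 × 0.292825 = 671.4 W/m².

671 W/m²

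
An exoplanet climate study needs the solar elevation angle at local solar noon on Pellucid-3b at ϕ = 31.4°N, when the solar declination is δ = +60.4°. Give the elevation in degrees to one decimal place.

At local noon the hour angle is zero, so the zenith angle equals |ϕ − δ| = |+31.4° − (+60.400°)| = 29.000°.
Elevation = 90° − 29.000° = 61.0°.

61.0°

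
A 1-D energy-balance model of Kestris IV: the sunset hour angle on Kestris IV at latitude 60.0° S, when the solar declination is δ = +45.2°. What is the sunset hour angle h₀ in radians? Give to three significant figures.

h₀ = 0.00 rad

cos h₀ = −tan ϕ · tan δ = 1.7442 ≥ 1, so the host star never rises (polar night) and h₀ = 0.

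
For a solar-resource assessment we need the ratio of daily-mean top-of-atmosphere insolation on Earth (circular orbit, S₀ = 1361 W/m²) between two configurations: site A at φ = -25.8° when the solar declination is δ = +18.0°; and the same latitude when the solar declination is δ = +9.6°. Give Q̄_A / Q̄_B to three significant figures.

— Configuration A (φ=-25.8°):
cos H₀ = −tan(-25.8°) tan(+18.000°) = 0.1571, H₀ = 1.4131 rad.
Bracket: H₀ sin φ sin δ + cos φ cos δ sin H₀ = 1.4131×-0.43523×0.30902 + 0.90032×0.95106×0.98759 = -0.190055 + 0.845632 = 0.655577.
Q̄ = (S₀/π) × [bracket] = (1361/π) × 0.655577 = 284.01 W/m².
— Configuration B (φ=-25.8°):
cos H₀ = −tan(-25.8°) tan(+9.600°) = 0.0818, H₀ = 1.4889 rad.
Bracket: H₀ sin φ sin δ + cos φ cos δ sin H₀ = 1.4889×-0.43523×0.16677 + 0.90032×0.98600×0.99665 = -0.108069 + 0.884742 = 0.776673.
Q̄ = (S₀/π) × [bracket] = (1361/π) × 0.776673 = 336.47 W/m².
Ratio Q̄_A / Q̄_B = 284.01 / 336.47 = 0.8441.

Q̄_A / Q̄_B ≈ 0.844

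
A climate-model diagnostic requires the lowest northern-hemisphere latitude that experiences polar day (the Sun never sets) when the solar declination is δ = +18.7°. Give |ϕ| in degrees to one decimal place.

Polar day requires cos h₀ = −tan ϕ tan δ ≤ −1, i.e. tan ϕ tan δ ≥ 1.
The boundary is |tan ϕ| · |tan δ| = 1, so |ϕ| = 90° − |δ| = 90° − 18.7° = 71.3° in the northern hemisphere.

|ϕ| = 71.3°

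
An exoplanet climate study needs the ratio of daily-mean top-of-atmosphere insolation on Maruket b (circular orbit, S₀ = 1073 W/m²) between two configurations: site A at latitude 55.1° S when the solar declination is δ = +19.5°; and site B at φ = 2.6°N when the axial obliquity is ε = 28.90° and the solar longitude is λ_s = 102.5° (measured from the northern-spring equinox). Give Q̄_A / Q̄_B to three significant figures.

— Configuration A (φ=-55.1°):
cos H₀ = −tan(-55.1°) tan(+19.500°) = 0.5076, H₀ = 1.0384 rad.
Bracket: H₀ sin φ sin δ + cos φ cos δ sin H₀ = 1.0384×-0.82015×0.33381 + 0.57215×0.94264×0.86158 = -0.284287 + 0.464677 = 0.180390.
Q̄ = (S₀/π) × [bracket] = (1073/π) × 0.180390 = 61.612 W/m².
— Configuration B (φ=+2.6°):
Solar declination: sin δ = sin ε · sin λ_s = sin 28.90° × sin 102.5° = 0.47183, so δ = +28.153°.
cos H₀ = −tan(+2.6°) tan(+28.153°) = -0.0243, H₀ = 1.5951 rad.
Bracket: H₀ sin φ sin δ + cos φ cos δ sin H₀ = 1.5951×0.04536×0.47183 + 0.99897×0.88169×0.99970 = 0.034139 + 0.880518 = 0.914657.
Q̄ = (S₀/π) × [bracket] = (1073/π) × 0.914657 = 312.40 W/m².
Ratio Q̄_A / Q̄_B = 61.612 / 312.40 = 0.1972.

Q̄_A / Q̄_B ≈ 0.197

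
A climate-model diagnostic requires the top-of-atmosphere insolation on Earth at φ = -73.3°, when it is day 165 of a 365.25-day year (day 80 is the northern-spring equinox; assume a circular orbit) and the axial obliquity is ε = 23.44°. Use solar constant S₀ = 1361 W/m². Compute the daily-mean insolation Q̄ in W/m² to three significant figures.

Q̄ ≈ 0.00 W/m²

Solar longitude: λ_s = 360° × (165 − 80)/365.25 = 83.778°.
sin δ = sin 23.44° × sin 83.778° = 0.39545, so δ = +23.294°.
cos H₀ = −tan(-73.3°) tan(+23.294°) = 1.4351 ≥ 1 ⇒ polar night, H₀ = 0 and Q̄ = 0.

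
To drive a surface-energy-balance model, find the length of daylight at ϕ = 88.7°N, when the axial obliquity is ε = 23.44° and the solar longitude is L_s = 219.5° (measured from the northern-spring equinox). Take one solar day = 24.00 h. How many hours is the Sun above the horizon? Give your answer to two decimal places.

Solar declination: sin δ = sin ε · sin L_s = sin 23.44° × sin 219.5° = -0.25302, so δ = -14.657°.
cos h₀ = −tan ϕ · tan δ = 11.5248 ≥ 1, so the Sun never rises (polar night) and h₀ = 0.
Daylight = 2h₀/(2π) × 24.00 h = (0.0000/π) × 24.00 = 0.00 h.

0.00 h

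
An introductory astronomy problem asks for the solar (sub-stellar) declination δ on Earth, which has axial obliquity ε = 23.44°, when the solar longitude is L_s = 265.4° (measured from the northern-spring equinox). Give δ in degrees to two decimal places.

δ = -23.36°

sin δ = sin ε · sin L_s = sin 23.44° × sin 265.4° = -0.396507.
δ = arcsin(-0.396507) = -23.36°.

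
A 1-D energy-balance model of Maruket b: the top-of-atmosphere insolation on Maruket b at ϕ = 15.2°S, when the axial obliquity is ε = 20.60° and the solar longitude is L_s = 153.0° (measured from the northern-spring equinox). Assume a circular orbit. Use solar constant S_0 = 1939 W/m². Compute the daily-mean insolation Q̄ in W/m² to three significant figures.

Q̄ ≈ 548 W/m²

Solar declination: sin δ = sin ε · sin L_s = sin 20.60° × sin 153.0° = 0.15973, so δ = +9.191°.
cos h₀ = −tan(-15.2°) tan(+9.191°) = 0.0440, h₀ = 1.5268 rad.
Bracket: h₀ sin ϕ sin δ + cos ϕ cos δ sin h₀ = 1.5268×-0.26219×0.15973 + 0.96502×0.98716×0.99903 = -0.063942 + 0.951705 = 0.887763.
Q̄ = (S_0/π) × [bracket] = (1939/π) × 0.887763 = 547.9 W/m².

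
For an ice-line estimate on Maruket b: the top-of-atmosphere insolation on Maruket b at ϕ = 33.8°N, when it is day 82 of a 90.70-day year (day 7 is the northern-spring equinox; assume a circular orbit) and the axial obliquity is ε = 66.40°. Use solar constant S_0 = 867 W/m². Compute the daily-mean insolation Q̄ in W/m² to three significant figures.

Q̄ ≈ 2.37 W/m²

Solar longitude: L_s = 360° × (82 − 7)/90.70 = 297.685°.
sin δ = sin 66.40° × sin 297.685° = -0.81146, so δ = -54.238°.
cos h₀ = −tan(+33.8°) tan(-54.238°) = 0.9295, h₀ = 0.3777 rad.
Bracket: h₀ sin ϕ sin δ + cos ϕ cos δ sin h₀ = 0.3777×0.55630×-0.81146 + 0.83098×0.58441×0.36878 = -0.170500 + 0.179092 = 0.008592.
Q̄ = (S_0/π) × [bracket] = (867/π) × 0.008592 = 2.371 W/m².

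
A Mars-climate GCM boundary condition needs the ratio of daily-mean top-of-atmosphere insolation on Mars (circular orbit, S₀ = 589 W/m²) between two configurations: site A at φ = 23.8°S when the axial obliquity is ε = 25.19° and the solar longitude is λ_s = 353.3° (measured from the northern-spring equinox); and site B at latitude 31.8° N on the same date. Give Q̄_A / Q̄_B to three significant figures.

— Configuration A (φ=-23.8°):
Solar declination: sin δ = sin ε · sin λ_s = sin 25.19° × sin 353.3° = -0.04966, so δ = -2.846°.
cos H₀ = −tan(-23.8°) tan(-2.846°) = -0.0219, H₀ = 1.5927 rad.
Bracket: H₀ sin φ sin δ + cos φ cos δ sin H₀ = 1.5927×-0.40355×-0.04966 + 0.91496×0.99877×0.99976 = 0.031918 + 0.913615 = 0.945533.
Q̄ = (S₀/π) × [bracket] = (589/π) × 0.945533 = 177.27 W/m².
— Configuration B (φ=+31.8°):
cos H₀ = −tan(+31.8°) tan(-2.846°) = 0.0308, H₀ = 1.5400 rad.
Bracket: H₀ sin φ sin δ + cos φ cos δ sin H₀ = 1.5400×0.52696×-0.04966 + 0.84989×0.99877×0.99952 = -0.040300 + 0.848437 = 0.808137.
Q̄ = (S₀/π) × [bracket] = (589/π) × 0.808137 = 151.51 W/m².
Ratio Q̄_A / Q̄_B = 177.27 / 151.51 = 1.170.

Q̄_A / Q̄_B ≈ 1.17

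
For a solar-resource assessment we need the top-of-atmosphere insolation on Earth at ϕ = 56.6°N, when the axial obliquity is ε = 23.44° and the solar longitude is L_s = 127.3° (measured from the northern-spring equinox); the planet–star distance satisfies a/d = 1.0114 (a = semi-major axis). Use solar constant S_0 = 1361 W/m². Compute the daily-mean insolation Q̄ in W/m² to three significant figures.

Q̄ ≈ 446 W/m²

Solar declination: sin δ = sin ε · sin L_s = sin 23.44° × sin 127.3° = 0.31643, so δ = +18.447°.
cos h₀ = −tan(+56.6°) tan(+18.447°) = -0.5059, h₀ = 2.1012 rad.
Bracket: h₀ sin ϕ sin δ + cos ϕ cos δ sin h₀ = 2.1012×0.83485×0.31643 + 0.55048×0.94862×0.86260 = 0.555077 + 0.450447 = 1.005524.
Inverse-square distance factor (a/d)² = 1.0114² = 1.022930.
Q̄ = (S_0/π) × 1.022930 × [bracket] = (1361/π) × 1.022930 × 1.005524 = 445.6 W/m².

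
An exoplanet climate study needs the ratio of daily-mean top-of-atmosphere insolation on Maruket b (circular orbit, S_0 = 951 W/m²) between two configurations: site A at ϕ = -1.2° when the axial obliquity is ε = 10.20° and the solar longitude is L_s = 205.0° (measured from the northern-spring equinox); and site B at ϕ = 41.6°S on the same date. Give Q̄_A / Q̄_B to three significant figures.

Q̄_A / Q̄_B ≈ 1.21

— Configuration A (ϕ=-1.2°):
Solar declination: sin δ = sin ε · sin L_s = sin 10.20° × sin 205.0° = -0.07484, so δ = -4.292°.
cos h₀ = −tan(-1.2°) tan(-4.292°) = -0.0016, h₀ = 1.5724 rad.
Bracket: h₀ sin ϕ sin δ + cos ϕ cos δ sin h₀ = 1.5724×-0.02094×-0.07484 + 0.99978×0.99720×1.00000 = 0.002464 + 0.996981 = 0.999445.
Q̄ = (S_0/π) × [bracket] = (951/π) × 0.999445 = 302.54 W/m².
— Configuration B (ϕ=-41.6°):
cos h₀ = −tan(-41.6°) tan(-4.292°) = -0.0666, h₀ = 1.6375 rad.
Bracket: h₀ sin ϕ sin δ + cos ϕ cos δ sin h₀ = 1.6375×-0.66393×-0.07484 + 0.74780×0.99720×0.99778 = 0.081365 + 0.744051 = 0.825416.
Q̄ = (S_0/π) × [bracket] = (951/π) × 0.825416 = 249.86 W/m².
Ratio Q̄_A / Q̄_B = 302.54 / 249.86 = 1.211.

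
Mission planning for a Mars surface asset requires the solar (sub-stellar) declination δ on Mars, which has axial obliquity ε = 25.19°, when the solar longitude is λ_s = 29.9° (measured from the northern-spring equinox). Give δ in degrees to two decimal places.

δ = +12.25°

sin δ = sin ε · sin λ_s = sin 25.19° × sin 29.9° = 0.212167.
δ = arcsin(0.212167) = +12.25°.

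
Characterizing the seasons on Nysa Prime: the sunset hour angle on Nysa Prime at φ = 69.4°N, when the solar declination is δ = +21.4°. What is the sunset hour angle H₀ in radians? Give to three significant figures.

Sunrise equation: cos H₀ = −tan φ · tan δ = -1.0426 ≤ −1, so the host star never sets (polar day) and H₀ = π.

H₀ = 3.14 rad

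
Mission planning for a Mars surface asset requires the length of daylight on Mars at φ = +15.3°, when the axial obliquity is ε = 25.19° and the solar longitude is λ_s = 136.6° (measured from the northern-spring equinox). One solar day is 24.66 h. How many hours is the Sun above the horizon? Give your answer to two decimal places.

Solar declination: sin δ = sin ε · sin λ_s = sin 25.19° × sin 136.6° = 0.29244, so δ = +17.004°.
cos H₀ = −tan φ · tan δ = −tan(+15.3°) × tan(+17.004°) = -0.0837, so H₀ = 1.6546 rad = 94.80°.
Daylight = 2H₀/(2π) × 24.66 h = (1.6546/π) × 24.66 = 12.99 h.

12.99 h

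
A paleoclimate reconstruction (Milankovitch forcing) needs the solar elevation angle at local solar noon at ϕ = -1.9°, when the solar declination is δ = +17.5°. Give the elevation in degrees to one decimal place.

70.6°

At local noon the hour angle is zero, so the zenith angle equals |ϕ − δ| = |-1.9° − (+17.500°)| = 19.400°.
Elevation = 90° − 19.400° = 70.6°.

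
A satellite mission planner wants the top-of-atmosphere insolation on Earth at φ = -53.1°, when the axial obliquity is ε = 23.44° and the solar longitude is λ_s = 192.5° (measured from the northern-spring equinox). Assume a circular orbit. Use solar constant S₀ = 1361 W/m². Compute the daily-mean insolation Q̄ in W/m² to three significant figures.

Solar declination: sin δ = sin ε · sin λ_s = sin 23.44° × sin 192.5° = -0.08610, so δ = -4.939°.
cos H₀ = −tan(-53.1°) tan(-4.939°) = -0.1151, H₀ = 1.6862 rad.
Bracket: H₀ sin φ sin δ + cos φ cos δ sin H₀ = 1.6862×-0.79968×-0.08610 + 0.60042×0.99629×0.99335 = 0.116099 + 0.594214 = 0.710313.
Q̄ = (S₀/π) × [bracket] = (1361/π) × 0.710313 = 307.7 W/m².

Q̄ ≈ 308 W/m²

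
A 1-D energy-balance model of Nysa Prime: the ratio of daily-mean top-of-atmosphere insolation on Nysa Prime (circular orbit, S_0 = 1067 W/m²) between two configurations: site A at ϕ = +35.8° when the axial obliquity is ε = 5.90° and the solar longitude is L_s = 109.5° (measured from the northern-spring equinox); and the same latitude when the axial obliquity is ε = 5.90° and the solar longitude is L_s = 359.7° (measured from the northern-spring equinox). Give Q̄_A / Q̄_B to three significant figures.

Q̄_A / Q̄_B ≈ 1.11

— Configuration A (ϕ=+35.8°):
Solar declination: sin δ = sin ε · sin L_s = sin 5.90° × sin 109.5° = 0.09690, so δ = +5.560°.
cos h₀ = −tan(+35.8°) tan(+5.560°) = -0.0702, h₀ = 1.6411 rad.
Bracket: h₀ sin ϕ sin δ + cos ϕ cos δ sin h₀ = 1.6411×0.58496×0.09690 + 0.81106×0.99529×0.99753 = 0.093022 + 0.805246 = 0.898268.
Q̄ = (S_0/π) × [bracket] = (1067/π) × 0.898268 = 305.08 W/m².
— Configuration B (ϕ=+35.8°):
Solar declination: sin δ = sin ε · sin L_s = sin 5.90° × sin 359.7° = -0.00054, so δ = -0.031°.
cos h₀ = −tan(+35.8°) tan(-0.031°) = 0.0004, h₀ = 1.5704 rad.
Bracket: h₀ sin ϕ sin δ + cos ϕ cos δ sin h₀ = 1.5704×0.58496×-0.00054 + 0.81106×1.00000×1.00000 = -0.000496 + 0.811060 = 0.810564.
Q̄ = (S_0/π) × [bracket] = (1067/π) × 0.810564 = 275.30 W/m².
Ratio Q̄_A / Q̄_B = 305.08 / 275.30 = 1.108.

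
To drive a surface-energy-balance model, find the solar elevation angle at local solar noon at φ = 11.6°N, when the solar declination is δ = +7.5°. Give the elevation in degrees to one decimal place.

At local noon the hour angle is zero, so the zenith angle equals |φ − δ| = |+11.6° − (+7.500°)| = 4.100°.
Elevation = 90° − 4.100° = 85.9°.

85.9°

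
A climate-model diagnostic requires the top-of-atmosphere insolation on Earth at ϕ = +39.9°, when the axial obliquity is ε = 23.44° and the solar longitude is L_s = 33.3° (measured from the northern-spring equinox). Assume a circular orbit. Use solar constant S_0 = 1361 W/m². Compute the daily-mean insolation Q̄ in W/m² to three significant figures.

Q̄ ≈ 425 W/m²

Solar declination: sin δ = sin ε · sin L_s = sin 23.44° × sin 33.3° = 0.21839, so δ = +12.615°.
cos h₀ = −tan(+39.9°) tan(+12.615°) = -0.1871, h₀ = 1.7590 rad.
Bracket: h₀ sin ϕ sin δ + cos ϕ cos δ sin h₀ = 1.7590×0.64145×0.21839 + 0.76717×0.97586×0.98234 = 0.246412 + 0.735429 = 0.981841.
Q̄ = (S_0/π) × [bracket] = (1361/π) × 0.981841 = 425.4 W/m².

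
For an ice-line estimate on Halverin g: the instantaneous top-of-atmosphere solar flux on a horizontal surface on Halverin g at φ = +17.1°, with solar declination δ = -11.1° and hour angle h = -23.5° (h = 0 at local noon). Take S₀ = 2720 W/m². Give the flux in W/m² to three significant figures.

2.19e+03 W/m²

cos θ_z = sin φ sin δ + cos φ cos δ cos h = -0.056609 + 0.860122 = 0.803513.
Flux = S₀ · cos θ_z = 2720 × 0.803513 = 2186 W/m².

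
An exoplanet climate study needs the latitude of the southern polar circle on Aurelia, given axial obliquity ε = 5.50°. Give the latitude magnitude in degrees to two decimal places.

The polar circle is the lowest latitude that experiences at least one full rotation of continuous darkness at the northern-summer solstice; it lies at |ϕ| = 90° − ε = 90° − 5.50° = 84.50°.

84.50°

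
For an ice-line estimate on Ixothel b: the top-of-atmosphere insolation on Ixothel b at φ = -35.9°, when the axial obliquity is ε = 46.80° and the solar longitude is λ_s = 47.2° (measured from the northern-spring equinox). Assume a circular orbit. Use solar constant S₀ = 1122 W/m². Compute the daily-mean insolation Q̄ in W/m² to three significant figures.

Solar declination: sin δ = sin ε · sin λ_s = sin 46.80° × sin 47.2° = 0.53487, so δ = +32.335°.
cos H₀ = −tan(-35.9°) tan(+32.335°) = 0.4582, H₀ = 1.0948 rad.
Bracket: H₀ sin φ sin δ + cos φ cos δ sin H₀ = 1.0948×-0.58637×0.53487 + 0.81004×0.84494×0.88883 = -0.343364 + 0.608347 = 0.264983.
Q̄ = (S₀/π) × [bracket] = (1122/π) × 0.264983 = 94.64 W/m².

Q̄ ≈ 94.6 W/m²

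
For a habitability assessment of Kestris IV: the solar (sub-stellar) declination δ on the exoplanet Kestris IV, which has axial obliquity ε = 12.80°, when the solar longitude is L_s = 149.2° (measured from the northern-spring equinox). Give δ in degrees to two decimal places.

δ = +6.51°

sin δ = sin ε · sin L_s = sin 12.80° × sin 149.2° = 0.113442.
δ = arcsin(0.113442) = +6.51°.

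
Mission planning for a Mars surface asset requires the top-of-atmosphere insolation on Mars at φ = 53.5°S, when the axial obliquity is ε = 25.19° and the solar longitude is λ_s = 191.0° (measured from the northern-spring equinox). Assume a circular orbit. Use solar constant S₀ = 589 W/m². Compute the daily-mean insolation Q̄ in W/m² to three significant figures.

Q̄ ≈ 131 W/m²

Solar declination: sin δ = sin ε · sin λ_s = sin 25.19° × sin 191.0° = -0.08121, so δ = -4.658°.
cos H₀ = −tan(-53.5°) tan(-4.658°) = -0.1101, H₀ = 1.6811 rad.
Bracket: H₀ sin φ sin δ + cos φ cos δ sin H₀ = 1.6811×-0.80386×-0.08121 + 0.59482×0.99670×0.99392 = 0.109745 + 0.589253 = 0.698998.
Q̄ = (S₀/π) × [bracket] = (589/π) × 0.698998 = 131.1 W/m².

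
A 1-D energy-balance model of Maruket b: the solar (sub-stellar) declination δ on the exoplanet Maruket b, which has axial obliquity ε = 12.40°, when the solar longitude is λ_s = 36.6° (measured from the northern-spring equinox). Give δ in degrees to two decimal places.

sin δ = sin ε · sin λ_s = sin 12.40° × sin 36.6° = 0.128031.
δ = arcsin(0.128031) = +7.36°.

δ = +7.36°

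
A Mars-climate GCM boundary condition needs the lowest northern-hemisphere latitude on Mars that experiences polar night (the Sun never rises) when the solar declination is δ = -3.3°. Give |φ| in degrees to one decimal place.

Polar night requires cos H₀ = −tan φ tan δ ≥ 1, i.e. tan φ tan δ ≤ −1.
The boundary is |tan φ| · |tan δ| = 1, so |φ| = 90° − |δ| = 90° − 3.3° = 86.7° in the northern hemisphere.

|φ| = 86.7°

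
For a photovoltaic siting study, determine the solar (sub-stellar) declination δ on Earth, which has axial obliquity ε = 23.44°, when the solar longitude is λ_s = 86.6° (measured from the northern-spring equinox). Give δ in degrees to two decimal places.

δ = +23.40°

sin δ = sin ε · sin λ_s = sin 23.44° × sin 86.6° = 0.397088.
δ = arcsin(0.397088) = +23.40°.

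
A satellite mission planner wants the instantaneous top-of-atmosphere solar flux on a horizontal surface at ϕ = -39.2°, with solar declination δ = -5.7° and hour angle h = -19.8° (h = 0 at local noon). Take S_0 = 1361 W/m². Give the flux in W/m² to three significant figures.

cos θ_z = sin ϕ sin δ + cos ϕ cos δ cos h = 0.062773 + 0.725525 = 0.788298.
Flux = S_0 · cos θ_z = 1361 × 0.788298 = 1073 W/m².

1.07e+03 W/m²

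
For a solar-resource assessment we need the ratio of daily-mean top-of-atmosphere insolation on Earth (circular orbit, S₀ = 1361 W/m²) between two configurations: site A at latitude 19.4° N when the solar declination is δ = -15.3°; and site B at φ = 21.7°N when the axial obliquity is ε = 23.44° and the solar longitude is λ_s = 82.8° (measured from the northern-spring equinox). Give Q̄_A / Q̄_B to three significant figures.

Q̄_A / Q̄_B ≈ 0.709

— Configuration A (φ=+19.4°):
cos H₀ = −tan(+19.4°) tan(-15.300°) = 0.0963, H₀ = 1.4743 rad.
Bracket: H₀ sin φ sin δ + cos φ cos δ sin H₀ = 1.4743×0.33216×-0.26387 + 0.94322×0.96456×0.99535 = -0.129218 + 0.905562 = 0.776344.
Q̄ = (S₀/π) × [bracket] = (1361/π) × 0.776344 = 336.33 W/m².
— Configuration B (φ=+21.7°):
Solar declination: sin δ = sin ε · sin λ_s = sin 23.44° × sin 82.8° = 0.39465, so δ = +23.244°.
cos H₀ = −tan(+21.7°) tan(+23.244°) = -0.1709, H₀ = 1.7426 rad.
Bracket: H₀ sin φ sin δ + cos φ cos δ sin H₀ = 1.7426×0.36975×0.39465 + 0.92913×0.91883×0.98528 = 0.254283 + 0.841146 = 1.095429.
Q̄ = (S₀/π) × [bracket] = (1361/π) × 1.095429 = 474.56 W/m².
Ratio Q̄_A / Q̄_B = 336.33 / 474.56 = 0.7087.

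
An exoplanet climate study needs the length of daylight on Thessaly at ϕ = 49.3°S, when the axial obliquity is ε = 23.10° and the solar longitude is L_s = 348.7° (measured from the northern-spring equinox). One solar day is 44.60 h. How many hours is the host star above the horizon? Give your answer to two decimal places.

23.57 h

Solar declination: sin δ = sin ε · sin L_s = sin 23.10° × sin 348.7° = -0.07688, so δ = -4.409°.
cos h₀ = −tan ϕ · tan δ = −tan(-49.3°) × tan(-4.409°) = -0.0896, so h₀ = 1.6606 rad = 95.14°.
Daylight = 2h₀/(2π) × 44.60 h = (1.6606/π) × 44.60 = 23.57 h.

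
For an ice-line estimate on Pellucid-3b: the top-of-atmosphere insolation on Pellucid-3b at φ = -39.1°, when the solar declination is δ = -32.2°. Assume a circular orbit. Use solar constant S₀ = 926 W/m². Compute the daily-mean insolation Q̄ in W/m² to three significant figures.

Q̄ ≈ 375 W/m²

cos H₀ = −tan(-39.1°) tan(-32.200°) = -0.5118, H₀ = 2.1080 rad.
Bracket: H₀ sin φ sin δ + cos φ cos δ sin H₀ = 2.1080×-0.63068×-0.53288 + 0.77605×0.84619×0.85912 = 0.708450 + 0.564172 = 1.272622.
Q̄ = (S₀/π) × [bracket] = (926/π) × 1.272622 = 375.1 W/m².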